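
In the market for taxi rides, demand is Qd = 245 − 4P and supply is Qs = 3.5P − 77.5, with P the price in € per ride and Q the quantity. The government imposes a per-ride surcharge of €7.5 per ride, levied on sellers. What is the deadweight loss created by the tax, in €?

Deadweight loss = €52.5.

Before the tax: set 245 − 4P = 3.5P − 77.5 → P* = €43, Q* = 73.
With the tax collected from sellers, supply shifts: Qs = 3.5(P − 7.5) − 77.5.
Solving gives Q = 59 with consumers paying €46.5 and sellers receiving €39 (the €7.5 wedge).
Quantity falls by |ΔQ| = |73 − 59| = 14.
DWL = ½ · t · |ΔQ| = ½ · 7.5 · 14 = €52.5.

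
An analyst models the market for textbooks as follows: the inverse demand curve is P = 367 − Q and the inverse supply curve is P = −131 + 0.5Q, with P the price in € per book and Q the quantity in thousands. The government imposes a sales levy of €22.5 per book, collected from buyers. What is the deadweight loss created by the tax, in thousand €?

Deadweight loss = €168.75 thousand.

Inverting to Q(P) form: Qd = 367 − P; Qs = 2P + 262.
Before the tax: set 367 − P = 2P + 262 → P* = €35, Q* = 332.
With the tax collected from buyers, demand (in seller-price terms) shifts: Qd = 367 − (P + 22.5).
New equilibrium: buyers pay €50, sellers receive €27.5, Q = 317. (Wedge: Pb − Ps = 22.5.)
Quantity falls by |ΔQ| = |332 − 317| = 15.
DWL = ½ · t · |ΔQ| = ½ · 22.5 · 15 = €168.75.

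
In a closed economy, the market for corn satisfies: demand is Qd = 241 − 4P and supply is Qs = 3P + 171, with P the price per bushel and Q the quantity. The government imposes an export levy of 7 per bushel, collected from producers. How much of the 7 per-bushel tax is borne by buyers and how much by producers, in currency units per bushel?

Buyers bear 3 per bushel; producers bear 4 per bushel.

Without the tax, 241 − 4P = 3P + 171 gives 7P = 70, so P* = 10 and Q* = 201.
With the tax collected from producers, supply shifts: Qs = 3(P − 7) + 171.
New equilibrium: buyers pay 13, producers receive 6, Q = 189. (Wedge: Pb − Ps = 7.)
Burden on buyers: 3; on producers: 4. (They sum to 7.)
The less price-elastic side of the market bears the larger share of a per-unit tax.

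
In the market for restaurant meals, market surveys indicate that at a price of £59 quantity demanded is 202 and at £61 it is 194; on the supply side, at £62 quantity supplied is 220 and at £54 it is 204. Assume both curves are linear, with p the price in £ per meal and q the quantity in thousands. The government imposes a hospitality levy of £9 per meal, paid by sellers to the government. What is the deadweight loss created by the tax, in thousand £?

Demand slope: (194 − 202)/(61 − 59) = -4, so qd = 438 − 4p.
Supply slope: (204 − 220)/(54 − 62) = 2, so qs = 2p + 96.
Without the tax, 438 − 4p = 2p + 96 gives 6p = 342, so p* = £57 and q* = 210.
With the tax collected from sellers, supply shifts: qs = 2(p − 9) + 96.
Solving gives q = 198 with buyers paying £60 and sellers receiving £51 (the £9 wedge).
Quantity falls by |ΔQ| = |210 − 198| = 12.
DWL = ½ · t · |ΔQ| = ½ · 9 · 12 = £54.

Deadweight loss = £54 thousand.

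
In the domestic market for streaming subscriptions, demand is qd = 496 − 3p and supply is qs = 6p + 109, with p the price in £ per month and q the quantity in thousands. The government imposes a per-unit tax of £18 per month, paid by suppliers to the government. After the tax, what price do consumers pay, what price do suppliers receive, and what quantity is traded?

Without the tax, 496 − 3p = 6p + 109 gives 9p = 387, so p* = £43 and q* = 367.
With the tax collected from suppliers, supply shifts: qs = 6(p − 18) + 109.
New equilibrium: consumers pay £55, suppliers receive £37, q = 331. (Wedge: pb − ps = 18.)
The less price-elastic side of the market bears the larger share of a per-unit tax.

Consumers pay £55; suppliers receive £37; quantity = 331.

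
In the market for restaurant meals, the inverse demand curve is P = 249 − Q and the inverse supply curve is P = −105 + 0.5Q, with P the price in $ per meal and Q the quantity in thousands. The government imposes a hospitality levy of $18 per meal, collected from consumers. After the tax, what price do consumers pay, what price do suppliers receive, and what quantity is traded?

Inverting to Q(P) form: Qd = 249 − P; Qs = 2P + 210.
Before the tax: set 249 − P = 2P + 210 → P* = $13, Q* = 236.
With the tax collected from consumers, demand (in seller-price terms) shifts: Qd = 249 − (P + 18).
Solving gives Q = 224 with consumers paying $25 and suppliers receiving $7 (the $18 wedge).
The less price-elastic side of the market bears the larger share of a per-unit tax.

Consumers pay $25; suppliers receive $7; quantity = 224.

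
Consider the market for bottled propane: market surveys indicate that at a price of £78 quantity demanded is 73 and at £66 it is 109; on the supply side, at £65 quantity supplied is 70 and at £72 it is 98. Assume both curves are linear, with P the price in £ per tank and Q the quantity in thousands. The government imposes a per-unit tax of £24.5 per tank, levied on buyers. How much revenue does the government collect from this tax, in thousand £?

Tax revenue = £1274 thousand.

Demand slope: (109 − 73)/(66 − 78) = -3, so Qd = 307 − 3P.
Supply slope: (98 − 70)/(72 − 65) = 4, so Qs = 4P − 190.
Before the tax: set 307 − 3P = 4P − 190 → P* = £71, Q* = 94.
With the tax collected from buyers, demand (in seller-price terms) shifts: Qd = 307 − 3(P + 24.5).
Solving gives Q = 52 with buyers paying £85 and producers receiving £60.5 (the £24.5 wedge).
Revenue = t · Q = 24.5 · 52 = £1274.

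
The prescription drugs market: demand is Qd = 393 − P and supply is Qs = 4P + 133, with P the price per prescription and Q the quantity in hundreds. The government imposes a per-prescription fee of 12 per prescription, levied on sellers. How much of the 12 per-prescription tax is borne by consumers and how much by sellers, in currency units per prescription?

Consumers bear 9.6 per prescription; sellers bear 2.4 per prescription.

Without the tax, 393 − P = 4P + 133 gives 5P = 260, so P* = 52 and Q* = 341.
With the tax collected from sellers, supply shifts: Qs = 4(P − 12) + 133.
Solving gives Q = 331.4 with consumers paying 61.6 and sellers receiving 49.6 (the 12 wedge).
Burden on consumers: 9.6; on sellers: 2.4. (They sum to 12.)
The less price-elastic side of the market bears the larger share of a per-unit tax.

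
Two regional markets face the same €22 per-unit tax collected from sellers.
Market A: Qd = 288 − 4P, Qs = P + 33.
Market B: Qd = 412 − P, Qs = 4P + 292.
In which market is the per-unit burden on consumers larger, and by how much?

Market A: pre-tax P* = €51, Q* = 84; post-tax Q = 66.4; per-unit burden on consumers = €4.4.
Market B: pre-tax P* = €24, Q* = 388; post-tax Q = 370.4; per-unit burden on consumers = €17.6.
Difference: €4.4 vs €17.6 → market B is larger by €13.2.

Market B, by €13.2.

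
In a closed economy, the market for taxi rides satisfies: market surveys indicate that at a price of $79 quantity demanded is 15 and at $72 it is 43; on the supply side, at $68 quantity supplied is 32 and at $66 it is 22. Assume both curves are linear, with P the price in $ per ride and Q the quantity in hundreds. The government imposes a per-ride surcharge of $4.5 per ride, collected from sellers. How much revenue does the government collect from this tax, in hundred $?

Demand slope: (43 − 15)/(72 − 79) = -4, so Qd = 331 − 4P.
Supply slope: (22 − 32)/(66 − 68) = 5, so Qs = 5P − 308.
Without the tax, 331 − 4P = 5P − 308 gives 9P = 639, so P* = $71 and Q* = 47.
With the tax collected from sellers, supply shifts: Qs = 5(P − 4.5) − 308.
New equilibrium: buyers pay $73.5, sellers receive $69, Q = 37. (Wedge: Pb − Ps = 4.5.)
Revenue = t · Q = 4.5 · 37 = $166.5.

Tax revenue = $166.5 hundred.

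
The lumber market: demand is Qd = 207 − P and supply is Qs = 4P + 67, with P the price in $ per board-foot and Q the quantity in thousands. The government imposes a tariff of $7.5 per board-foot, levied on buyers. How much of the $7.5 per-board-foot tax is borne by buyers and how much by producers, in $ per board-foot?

Without the tax, 207 − P = 4P + 67 gives 5P = 140, so P* = $28 and Q* = 179.
With the tax collected from buyers, demand (in seller-price terms) shifts: Qd = 207 − (P + 7.5).
New equilibrium: buyers pay $34, producers receive $26.5, Q = 173. (Wedge: Pb − Ps = 7.5.)
Burden on buyers: $6; on producers: $1.5. (They sum to $7.5.)

Buyers bear $6 per board-foot; producers bear $1.5 per board-foot.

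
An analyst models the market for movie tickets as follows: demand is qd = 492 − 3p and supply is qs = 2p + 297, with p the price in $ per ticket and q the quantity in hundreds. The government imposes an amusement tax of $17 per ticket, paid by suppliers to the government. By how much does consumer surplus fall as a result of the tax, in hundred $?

Consumer surplus falls by $2480.64 hundred.

Without the tax, 492 − 3p = 2p + 297 gives 5p = 195, so p* = $39 and q* = 375.
With the tax collected from suppliers, supply shifts: qs = 2(p − 17) + 297.
Solving gives q = 354.6 with consumers paying $45.8 and suppliers receiving $28.8 (the $17 wedge).
ΔCS is the trapezoid between Q = 354.6 and Q = 375 of height $6.8: ½ · (375 + 354.6) · 6.8 = $2480.64.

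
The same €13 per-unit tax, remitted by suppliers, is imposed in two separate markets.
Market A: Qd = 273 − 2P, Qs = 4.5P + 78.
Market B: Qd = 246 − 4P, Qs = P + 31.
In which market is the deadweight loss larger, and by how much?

Market A, by €49.4.

Market A: pre-tax P* = €30, Q* = 213; post-tax Q = 195; deadweight loss = €117.
Market B: pre-tax P* = €43, Q* = 74; post-tax Q = 63.6; deadweight loss = €67.6.
Difference: €117 vs €67.6 → market A is larger by €49.4.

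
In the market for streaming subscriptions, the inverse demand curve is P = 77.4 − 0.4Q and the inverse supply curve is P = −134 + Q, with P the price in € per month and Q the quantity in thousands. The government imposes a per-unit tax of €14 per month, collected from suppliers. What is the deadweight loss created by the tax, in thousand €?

Rewrite in direct form: Qd = 193.5 − 2.5P and Qs = P + 134.
Before the tax: set 193.5 − 2.5P = P + 134 → P* = €17, Q* = 151.
With the tax collected from suppliers, supply shifts: Qs = (P − 14) + 134.
New equilibrium: consumers pay €21, suppliers receive €7, Q = 141. (Wedge: Pb − Ps = 14.)
Quantity falls by |ΔQ| = |151 − 141| = 10.
DWL = ½ · t · |ΔQ| = ½ · 14 · 10 = €70.

Deadweight loss = €70 thousand.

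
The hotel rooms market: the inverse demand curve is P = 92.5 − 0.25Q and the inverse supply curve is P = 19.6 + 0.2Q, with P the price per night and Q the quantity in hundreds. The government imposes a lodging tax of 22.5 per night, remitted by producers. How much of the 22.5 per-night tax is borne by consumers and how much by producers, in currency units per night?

Inverting to Q(P) form: Qd = 370 − 4P; Qs = 5P − 98.
Before the tax: set 370 − 4P = 5P − 98 → P* = 52, Q* = 162.
With the tax collected from producers, supply shifts: Qs = 5(P − 22.5) − 98.
Solving gives Q = 112 with consumers paying 64.5 and producers receiving 42 (the 22.5 wedge).
Burden on consumers: 12.5; on producers: 10. (They sum to 22.5.)

Consumers bear 12.5 per night; producers bear 10 per night.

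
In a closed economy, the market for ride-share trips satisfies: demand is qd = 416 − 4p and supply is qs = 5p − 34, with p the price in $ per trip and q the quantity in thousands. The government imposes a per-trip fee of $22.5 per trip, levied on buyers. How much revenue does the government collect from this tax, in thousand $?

Tax revenue = $3735 thousand.

Before the tax: set 416 − 4p = 5p − 34 → p* = $50, q* = 216.
With the tax collected from buyers, demand (in seller-price terms) shifts: qd = 416 − 4(p + 22.5).
New equilibrium: buyers pay $62.5, suppliers receive $40, q = 166. (Wedge: pb − ps = 22.5.)
Revenue = t · Q = 22.5 · 166 = $3735.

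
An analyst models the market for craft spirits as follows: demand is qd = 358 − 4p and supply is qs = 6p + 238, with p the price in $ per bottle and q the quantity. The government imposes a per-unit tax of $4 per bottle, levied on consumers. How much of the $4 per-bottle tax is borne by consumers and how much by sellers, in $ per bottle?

Without the tax, 358 − 4p = 6p + 238 gives 10p = 120, so p* = $12 and q* = 310.
With the tax collected from consumers, demand (in seller-price terms) shifts: qd = 358 − 4(p + 4).
New equilibrium: consumers pay $14.4, sellers receive $10.4, q = 300.4. (Wedge: pb − ps = 4.)
Burden on consumers: $2.4; on sellers: $1.6. (They sum to $4.)

Consumers bear $2.4 per bottle; sellers bear $1.6 per bottle.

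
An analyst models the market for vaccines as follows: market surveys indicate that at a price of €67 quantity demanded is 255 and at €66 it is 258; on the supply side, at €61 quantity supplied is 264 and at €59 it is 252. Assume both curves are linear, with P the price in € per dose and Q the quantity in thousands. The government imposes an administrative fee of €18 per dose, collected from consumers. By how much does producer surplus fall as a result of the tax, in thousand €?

Demand slope: (258 − 255)/(66 − 67) = -3, so Qd = 456 − 3P.
Supply slope: (252 − 264)/(59 − 61) = 6, so Qs = 6P − 102.
Without the tax, 456 − 3P = 6P − 102 gives 9P = 558, so P* = €62 and Q* = 270.
With the tax collected from consumers, demand (in seller-price terms) shifts: Qd = 456 − 3(P + 18).
Solving gives Q = 234 with consumers paying €74 and producers receiving €56 (the €18 wedge).
ΔPS is the trapezoid between Q = 234 and Q = 270 of height €6: ½ · (270 + 234) · 6 = €1512.

Producer surplus falls by €1512 thousand.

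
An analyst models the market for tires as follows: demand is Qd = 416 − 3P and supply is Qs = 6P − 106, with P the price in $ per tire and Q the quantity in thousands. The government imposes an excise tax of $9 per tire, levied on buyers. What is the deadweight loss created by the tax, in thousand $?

Without the tax, 416 − 3P = 6P − 106 gives 9P = 522, so P* = $58 and Q* = 242.
With the tax collected from buyers, demand (in seller-price terms) shifts: Qd = 416 − 3(P + 9).
Solving gives Q = 224 with buyers paying $64 and producers receiving $55 (the $9 wedge).
Quantity falls by |ΔQ| = |242 − 224| = 18.
DWL = ½ · t · |ΔQ| = ½ · 9 · 18 = $81.

Deadweight loss = $81 thousand.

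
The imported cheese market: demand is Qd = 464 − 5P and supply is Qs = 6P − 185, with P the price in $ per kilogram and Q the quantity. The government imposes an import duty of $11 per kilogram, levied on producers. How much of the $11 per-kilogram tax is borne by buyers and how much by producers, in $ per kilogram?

Buyers bear $6 per kilogram; producers bear $5 per kilogram.

Before the tax: set 464 − 5P = 6P − 185 → P* = $59, Q* = 169.
With the tax collected from producers, supply shifts: Qs = 6(P − 11) − 185.
Solving gives Q = 139 with buyers paying $65 and producers receiving $54 (the $11 wedge).
Burden on buyers: $6; on producers: $5. (They sum to $11.)
The less price-elastic side of the market bears the larger share of a per-unit tax.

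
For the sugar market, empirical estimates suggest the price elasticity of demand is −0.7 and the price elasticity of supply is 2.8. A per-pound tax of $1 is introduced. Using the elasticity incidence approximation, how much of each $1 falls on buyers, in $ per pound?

Buyers bear ≈ $0.8 per pound.

Incidence ratio: buyers' share ≈ εs / (εs + |εd|) = 2.8 / (2.8 + 0.7) = 0.8.
So buyers bear ≈ 0.8 × $1 = $0.8; producers bear $0.2.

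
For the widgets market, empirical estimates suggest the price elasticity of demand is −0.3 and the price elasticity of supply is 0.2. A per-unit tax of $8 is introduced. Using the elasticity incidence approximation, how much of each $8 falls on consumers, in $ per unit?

Incidence ratio: consumers' share ≈ εs / (εs + |εd|) = 0.2 / (0.2 + 0.3) = 0.4.
So consumers bear ≈ 0.4 × $8 = $3.2; producers bear $4.8.

Consumers bear ≈ $3.2 per unit.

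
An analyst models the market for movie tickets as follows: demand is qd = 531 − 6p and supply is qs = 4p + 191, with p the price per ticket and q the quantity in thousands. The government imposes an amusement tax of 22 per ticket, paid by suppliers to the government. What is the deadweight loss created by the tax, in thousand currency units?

Without the tax, 531 − 6p = 4p + 191 gives 10p = 340, so p* = 34 and q* = 327.
With the tax collected from suppliers, supply shifts: qs = 4(p − 22) + 191.
New equilibrium: consumers pay 42.8, suppliers receive 20.8, q = 274.2. (Wedge: pb − ps = 22.)
Quantity falls by |ΔQ| = |327 − 274.2| = 52.8.
DWL = ½ · t · |ΔQ| = ½ · 22 · 52.8 = 580.8.

Deadweight loss = 580.8 thousand.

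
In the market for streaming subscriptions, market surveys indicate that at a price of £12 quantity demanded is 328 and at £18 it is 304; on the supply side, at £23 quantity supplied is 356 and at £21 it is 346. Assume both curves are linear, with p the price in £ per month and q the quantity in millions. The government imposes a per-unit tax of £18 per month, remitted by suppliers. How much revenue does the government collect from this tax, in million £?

Tax revenue = £4968 million.

Demand slope: (304 − 328)/(18 − 12) = -4, so qd = 376 − 4p.
Supply slope: (346 − 356)/(21 − 23) = 5, so qs = 5p + 241.
Before the tax: set 376 − 4p = 5p + 241 → p* = £15, q* = 316.
With the tax collected from suppliers, supply shifts: qs = 5(p − 18) + 241.
New equilibrium: buyers pay £25, suppliers receive £7, q = 276. (Wedge: pb − ps = 18.)
Revenue = t · Q = 18 · 276 = £4968.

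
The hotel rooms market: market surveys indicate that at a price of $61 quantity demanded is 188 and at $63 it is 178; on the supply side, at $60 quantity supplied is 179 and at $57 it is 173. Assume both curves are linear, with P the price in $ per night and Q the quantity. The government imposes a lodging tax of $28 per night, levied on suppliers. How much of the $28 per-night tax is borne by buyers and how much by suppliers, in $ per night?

Demand slope: (178 − 188)/(63 − 61) = -5, so Qd = 493 − 5P.
Supply slope: (173 − 179)/(57 − 60) = 2, so Qs = 2P + 59.
Without the tax, 493 − 5P = 2P + 59 gives 7P = 434, so P* = $62 and Q* = 183.
With the tax collected from suppliers, supply shifts: Qs = 2(P − 28) + 59.
New equilibrium: buyers pay $70, suppliers receive $42, Q = 143. (Wedge: Pb − Ps = 28.)
Burden on buyers: $8; on suppliers: $20. (They sum to $28.)

Buyers bear $8 per night; suppliers bear $20 per night.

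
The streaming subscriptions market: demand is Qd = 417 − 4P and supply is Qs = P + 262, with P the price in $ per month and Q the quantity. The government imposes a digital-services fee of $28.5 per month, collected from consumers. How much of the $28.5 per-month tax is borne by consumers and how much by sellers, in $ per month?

Without the tax, 417 − 4P = P + 262 gives 5P = 155, so P* = $31 and Q* = 293.
With the tax collected from consumers, demand (in seller-price terms) shifts: Qd = 417 − 4(P + 28.5).
New equilibrium: consumers pay $36.7, sellers receive $8.2, Q = 270.2. (Wedge: Pb − Ps = 28.5.)
Burden on consumers: $5.7; on sellers: $22.8. (They sum to $28.5.)

Consumers bear $5.7 per month; sellers bear $22.8 per month.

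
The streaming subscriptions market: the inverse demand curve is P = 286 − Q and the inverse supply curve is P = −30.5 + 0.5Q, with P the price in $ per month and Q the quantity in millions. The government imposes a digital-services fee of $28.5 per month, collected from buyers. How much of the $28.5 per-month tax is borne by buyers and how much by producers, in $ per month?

Rewrite in direct form: Qd = 286 − P and Qs = 2P + 61.
Before the tax: set 286 − P = 2P + 61 → P* = $75, Q* = 211.
With the tax collected from buyers, demand (in seller-price terms) shifts: Qd = 286 − (P + 28.5).
New equilibrium: buyers pay $94, producers receive $65.5, Q = 192. (Wedge: Pb − Ps = 28.5.)
Burden on buyers: $19; on producers: $9.5. (They sum to $28.5.)

Buyers bear $19 per month; producers bear $9.5 per month.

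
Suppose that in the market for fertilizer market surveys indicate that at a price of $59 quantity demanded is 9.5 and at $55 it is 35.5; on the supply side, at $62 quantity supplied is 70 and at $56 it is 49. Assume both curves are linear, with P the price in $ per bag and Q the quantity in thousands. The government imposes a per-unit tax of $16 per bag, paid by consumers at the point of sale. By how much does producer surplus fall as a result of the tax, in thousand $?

Demand slope: (35.5 − 9.5)/(55 − 59) = -6.5, so Qd = 393 − 6.5P.
Supply slope: (49 − 70)/(56 − 62) = 3.5, so Qs = 3.5P − 147.
Before the tax: set 393 − 6.5P = 3.5P − 147 → P* = $54, Q* = 42.
With the tax collected from consumers, demand (in seller-price terms) shifts: Qd = 393 − 6.5(P + 16).
New equilibrium: consumers pay $59.6, sellers receive $43.6, Q = 5.6. (Wedge: Pb − Ps = 16.)
ΔPS is the trapezoid between Q = 5.6 and Q = 42 of height $10.4: ½ · (42 + 5.6) · 10.4 = $247.52.

Producer surplus falls by $247.52 thousand.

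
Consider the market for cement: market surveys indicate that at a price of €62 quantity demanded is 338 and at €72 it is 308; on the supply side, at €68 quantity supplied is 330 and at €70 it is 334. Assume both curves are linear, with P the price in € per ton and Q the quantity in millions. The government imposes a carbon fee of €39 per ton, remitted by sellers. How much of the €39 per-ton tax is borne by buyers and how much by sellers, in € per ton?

Demand slope: (308 − 338)/(72 − 62) = -3, so Qd = 524 − 3P.
Supply slope: (334 − 330)/(70 − 68) = 2, so Qs = 2P + 194.
Before the tax: set 524 − 3P = 2P + 194 → P* = €66, Q* = 326.
With the tax collected from sellers, supply shifts: Qs = 2(P − 39) + 194.
Solving gives Q = 279.2 with buyers paying €81.6 and sellers receiving €42.6 (the €39 wedge).
Burden on buyers: €15.6; on sellers: €23.4. (They sum to €39.)
The less price-elastic side of the market bears the larger share of a per-unit tax.

Buyers bear €15.6 per ton; sellers bear €23.4 per ton.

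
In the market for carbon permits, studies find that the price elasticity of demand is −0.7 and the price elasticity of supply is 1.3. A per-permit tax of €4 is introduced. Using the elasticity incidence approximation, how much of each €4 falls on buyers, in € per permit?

Buyers bear ≈ €2.6 per permit.

Incidence ratio: buyers' share ≈ εs / (εs + |εd|) = 1.3 / (1.3 + 0.7) = 0.65.
So buyers bear ≈ 0.65 × €4 = €2.6; suppliers bear €1.4.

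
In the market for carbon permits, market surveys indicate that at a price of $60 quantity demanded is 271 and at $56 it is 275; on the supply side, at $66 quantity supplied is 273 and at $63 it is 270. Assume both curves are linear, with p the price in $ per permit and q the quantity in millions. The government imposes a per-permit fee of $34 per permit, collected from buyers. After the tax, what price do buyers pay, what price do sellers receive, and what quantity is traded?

Demand slope: (275 − 271)/(56 − 60) = -1, so qd = 331 − p.
Supply slope: (270 − 273)/(63 − 66) = 1, so qs = p + 207.
Without the tax, 331 − p = p + 207 gives 2p = 124, so p* = $62 and q* = 269.
With the tax collected from buyers, demand (in seller-price terms) shifts: qd = 331 − (p + 34).
Solving gives q = 252 with buyers paying $79 and sellers receiving $45 (the $34 wedge).

Buyers pay $79; sellers receive $45; quantity = 252.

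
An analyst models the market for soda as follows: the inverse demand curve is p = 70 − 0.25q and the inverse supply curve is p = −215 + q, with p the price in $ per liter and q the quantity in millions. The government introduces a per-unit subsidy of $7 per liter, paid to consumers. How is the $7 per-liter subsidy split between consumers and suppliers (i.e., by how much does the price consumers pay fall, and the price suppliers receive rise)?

Consumers gain $1.4 per liter; suppliers gain $5.6 per liter.

Rewrite in direct form: qd = 280 − 4p and qs = p + 215.
Without the subsidy, 280 − 4p = p + 215 gives 5p = 65, so p* = $13 and q* = 228.
With a per-unit subsidy paid to consumers, each effectively pays p − 7, so demand becomes qd = 280 − 4(p − 7).
New equilibrium: consumers pay $11.6, suppliers receive $18.6, q = 233.6. (Wedge: pb − ps = −7.)
Gain to consumers: $1.4; to suppliers: $5.6. (They sum to $7.)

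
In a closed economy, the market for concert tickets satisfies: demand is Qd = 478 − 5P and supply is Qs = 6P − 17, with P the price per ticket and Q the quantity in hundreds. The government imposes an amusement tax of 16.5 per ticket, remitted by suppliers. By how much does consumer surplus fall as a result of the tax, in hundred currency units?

Before the tax: set 478 − 5P = 6P − 17 → P* = 45, Q* = 253.
With the tax collected from suppliers, supply shifts: Qs = 6(P − 16.5) − 17.
New equilibrium: consumers pay 54, suppliers receive 37.5, Q = 208. (Wedge: Pb − Ps = 16.5.)
ΔCS is the trapezoid between Q = 208 and Q = 253 of height 9: ½ · (253 + 208) · 9 = 2074.5.

Consumer surplus falls by 2074.5 hundred.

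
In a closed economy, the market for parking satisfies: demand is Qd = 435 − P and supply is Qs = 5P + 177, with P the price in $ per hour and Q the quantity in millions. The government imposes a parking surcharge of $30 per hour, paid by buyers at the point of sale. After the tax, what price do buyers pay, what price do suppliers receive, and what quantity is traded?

Buyers pay $68; suppliers receive $38; quantity = 367.

Before the tax: set 435 − P = 5P + 177 → P* = $43, Q* = 392.
With the tax collected from buyers, demand (in seller-price terms) shifts: Qd = 435 − (P + 30).
New equilibrium: buyers pay $68, suppliers receive $38, Q = 367. (Wedge: Pb − Ps = 30.)
The less price-elastic side of the market bears the larger share of a per-unit tax.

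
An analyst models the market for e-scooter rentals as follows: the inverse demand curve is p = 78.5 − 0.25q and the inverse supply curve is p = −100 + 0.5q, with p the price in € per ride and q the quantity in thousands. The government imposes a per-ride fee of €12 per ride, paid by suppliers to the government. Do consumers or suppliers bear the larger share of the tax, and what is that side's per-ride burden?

Rewrite in direct form: qd = 314 − 4p and qs = 2p + 200.
Before the tax: set 314 − 4p = 2p + 200 → p* = €19, q* = 238.
With the tax collected from suppliers, supply shifts: qs = 2(p − 12) + 200.
New equilibrium: consumers pay €23, suppliers receive €11, q = 222. (Wedge: pb − ps = 12.)
Per-ride burden: consumers €4, suppliers €8.
Suppliers take the larger share because supply is less price-elastic here (demand slope 4 vs supply slope 2).

Suppliers bear the larger share: €8 per ride.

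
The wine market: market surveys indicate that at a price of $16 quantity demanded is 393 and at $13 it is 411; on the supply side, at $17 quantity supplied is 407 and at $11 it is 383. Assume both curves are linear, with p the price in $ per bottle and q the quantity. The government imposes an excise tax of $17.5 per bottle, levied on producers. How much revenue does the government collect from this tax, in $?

Tax revenue = $6247.5.

Demand slope: (411 − 393)/(13 − 16) = -6, so qd = 489 − 6p.
Supply slope: (383 − 407)/(11 − 17) = 4, so qs = 4p + 339.
Before the tax: set 489 − 6p = 4p + 339 → p* = $15, q* = 399.
With the tax collected from producers, supply shifts: qs = 4(p − 17.5) + 339.
Solving gives q = 357 with consumers paying $22 and producers receiving $4.5 (the $17.5 wedge).
Revenue = t · Q = 17.5 · 357 = $6247.5.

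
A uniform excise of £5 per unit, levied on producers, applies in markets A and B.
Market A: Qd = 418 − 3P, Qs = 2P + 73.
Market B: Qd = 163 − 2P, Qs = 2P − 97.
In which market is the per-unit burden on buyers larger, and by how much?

Market A: pre-tax P* = £69, Q* = 211; post-tax Q = 205; per-unit burden on buyers = £2.
Market B: pre-tax P* = £65, Q* = 33; post-tax Q = 28; per-unit burden on buyers = £2.5.
Difference: £2 vs £2.5 → market B is larger by £0.5.

Market B, by £0.5.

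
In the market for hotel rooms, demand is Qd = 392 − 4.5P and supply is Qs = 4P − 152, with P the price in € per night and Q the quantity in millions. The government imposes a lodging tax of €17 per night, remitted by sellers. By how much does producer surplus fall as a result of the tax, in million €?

Producer surplus falls by €774 million.

Without the tax, 392 − 4.5P = 4P − 152 gives 8.5P = 544, so P* = €64 and Q* = 104.
With the tax collected from sellers, supply shifts: Qs = 4(P − 17) − 152.
New equilibrium: consumers pay €72, sellers receive €55, Q = 68. (Wedge: Pb − Ps = 17.)
ΔPS is the trapezoid between Q = 68 and Q = 104 of height €9: ½ · (104 + 68) · 9 = €774.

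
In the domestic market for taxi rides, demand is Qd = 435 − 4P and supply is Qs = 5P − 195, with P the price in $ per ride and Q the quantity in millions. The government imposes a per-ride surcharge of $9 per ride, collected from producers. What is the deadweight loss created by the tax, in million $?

Deadweight loss = $90 million.

Without the tax, 435 − 4P = 5P − 195 gives 9P = 630, so P* = $70 and Q* = 155.
With the tax collected from producers, supply shifts: Qs = 5(P − 9) − 195.
New equilibrium: consumers pay $75, producers receive $66, Q = 135. (Wedge: Pb − Ps = 9.)
Quantity falls by |ΔQ| = |155 − 135| = 20.
DWL = ½ · t · |ΔQ| = ½ · 9 · 20 = $90.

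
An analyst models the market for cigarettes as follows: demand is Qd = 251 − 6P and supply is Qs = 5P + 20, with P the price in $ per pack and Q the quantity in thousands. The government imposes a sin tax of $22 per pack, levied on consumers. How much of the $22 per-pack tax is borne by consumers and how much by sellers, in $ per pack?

Consumers bear $10 per pack; sellers bear $12 per pack.

Without the tax, 251 − 6P = 5P + 20 gives 11P = 231, so P* = $21 and Q* = 125.
With the tax collected from consumers, demand (in seller-price terms) shifts: Qd = 251 − 6(P + 22).
New equilibrium: consumers pay $31, sellers receive $9, Q = 65. (Wedge: Pb − Ps = 22.)
Burden on consumers: $10; on sellers: $12. (They sum to $22.)
The less price-elastic side of the market bears the larger share of a per-unit tax.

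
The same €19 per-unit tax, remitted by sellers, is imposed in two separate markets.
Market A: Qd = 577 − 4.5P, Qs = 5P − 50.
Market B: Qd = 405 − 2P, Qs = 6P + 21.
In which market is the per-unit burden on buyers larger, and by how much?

Market B, by €4.25.

Market A: pre-tax P* = €66, Q* = 280; post-tax Q = 235; per-unit burden on buyers = €10.
Market B: pre-tax P* = €48, Q* = 309; post-tax Q = 280.5; per-unit burden on buyers = €14.25.
Difference: €10 vs €14.25 → market B is larger by €4.25.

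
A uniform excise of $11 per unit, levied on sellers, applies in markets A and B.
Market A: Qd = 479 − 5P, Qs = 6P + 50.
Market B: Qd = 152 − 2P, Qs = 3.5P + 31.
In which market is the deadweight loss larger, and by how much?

Market A: pre-tax P* = $39, Q* = 284; post-tax Q = 254; deadweight loss = $165.
Market B: pre-tax P* = $22, Q* = 108; post-tax Q = 94; deadweight loss = $77.
Difference: $165 vs $77 → market A is larger by $88.

Market A, by $88.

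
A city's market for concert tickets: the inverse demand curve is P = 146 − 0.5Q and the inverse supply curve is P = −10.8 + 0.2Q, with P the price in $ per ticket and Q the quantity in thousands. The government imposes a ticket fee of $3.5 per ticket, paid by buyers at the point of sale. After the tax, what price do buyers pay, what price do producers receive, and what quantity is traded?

Inverting to Q(P) form: Qd = 292 − 2P; Qs = 5P + 54.
Before the tax: set 292 − 2P = 5P + 54 → P* = $34, Q* = 224.
With the tax collected from buyers, demand (in seller-price terms) shifts: Qd = 292 − 2(P + 3.5).
New equilibrium: buyers pay $36.5, producers receive $33, Q = 219. (Wedge: Pb − Ps = 3.5.)
The less price-elastic side of the market bears the larger share of a per-unit tax.

Buyers pay $36.5; producers receive $33; quantity = 219.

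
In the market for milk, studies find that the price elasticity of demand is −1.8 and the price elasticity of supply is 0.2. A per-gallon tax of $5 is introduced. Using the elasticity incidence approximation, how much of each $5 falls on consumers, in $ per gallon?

Incidence ratio: consumers' share ≈ εs / (εs + |εd|) = 0.2 / (0.2 + 1.8) = 0.1.
So consumers bear ≈ 0.1 × $5 = $0.5; producers bear $4.5.

Consumers bear ≈ $0.5 per gallon.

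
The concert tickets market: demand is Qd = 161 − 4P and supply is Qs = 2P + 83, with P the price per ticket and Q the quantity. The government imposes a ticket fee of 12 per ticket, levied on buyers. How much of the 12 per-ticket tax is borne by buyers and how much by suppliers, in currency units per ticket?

Buyers bear 4 per ticket; suppliers bear 8 per ticket.

Before the tax: set 161 − 4P = 2P + 83 → P* = 13, Q* = 109.
With the tax collected from buyers, demand (in seller-price terms) shifts: Qd = 161 − 4(P + 12).
New equilibrium: buyers pay 17, suppliers receive 5, Q = 93. (Wedge: Pb − Ps = 12.)
Burden on buyers: 4; on suppliers: 8. (They sum to 12.)
The less price-elastic side of the market bears the larger share of a per-unit tax.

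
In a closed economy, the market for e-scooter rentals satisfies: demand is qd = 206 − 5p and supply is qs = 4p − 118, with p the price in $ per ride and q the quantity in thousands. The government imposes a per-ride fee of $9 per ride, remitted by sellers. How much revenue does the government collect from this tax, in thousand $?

Before the tax: set 206 − 5p = 4p − 118 → p* = $36, q* = 26.
With the tax collected from sellers, supply shifts: qs = 4(p − 9) − 118.
Solving gives q = 6 with buyers paying $40 and sellers receiving $31 (the $9 wedge).
Revenue = t · Q = 9 · 6 = $54.

Tax revenue = $54 thousand.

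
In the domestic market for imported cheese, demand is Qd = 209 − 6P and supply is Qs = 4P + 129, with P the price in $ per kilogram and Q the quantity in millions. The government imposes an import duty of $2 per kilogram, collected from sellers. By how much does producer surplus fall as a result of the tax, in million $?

Producer surplus falls by $190.32 million.

Before the tax: set 209 − 6P = 4P + 129 → P* = $8, Q* = 161.
With the tax collected from sellers, supply shifts: Qs = 4(P − 2) + 129.
Solving gives Q = 156.2 with buyers paying $8.8 and sellers receiving $6.8 (the $2 wedge).
ΔPS is the trapezoid between Q = 156.2 and Q = 161 of height $1.2: ½ · (161 + 156.2) · 1.2 = $190.32.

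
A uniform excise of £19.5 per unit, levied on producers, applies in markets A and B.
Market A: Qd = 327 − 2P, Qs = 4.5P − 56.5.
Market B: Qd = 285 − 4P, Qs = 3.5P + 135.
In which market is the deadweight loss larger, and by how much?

Market B, by £91.65.

Market A: pre-tax P* = £59, Q* = 209; post-tax Q = 182; deadweight loss = £263.25.
Market B: pre-tax P* = £20, Q* = 205; post-tax Q = 168.6; deadweight loss = £354.9.
Difference: £263.25 vs £354.9 → market B is larger by £91.65.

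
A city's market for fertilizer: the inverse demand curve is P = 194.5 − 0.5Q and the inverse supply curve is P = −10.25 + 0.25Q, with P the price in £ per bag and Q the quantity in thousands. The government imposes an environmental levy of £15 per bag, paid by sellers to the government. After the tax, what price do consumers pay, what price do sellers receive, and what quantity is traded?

Consumers pay £68; sellers receive £53; quantity = 253.

Rewrite in direct form: Qd = 389 − 2P and Qs = 4P + 41.
Before the tax: set 389 − 2P = 4P + 41 → P* = £58, Q* = 273.
With the tax collected from sellers, supply shifts: Qs = 4(P − 15) + 41.
New equilibrium: consumers pay £68, sellers receive £53, Q = 253. (Wedge: Pb − Ps = 15.)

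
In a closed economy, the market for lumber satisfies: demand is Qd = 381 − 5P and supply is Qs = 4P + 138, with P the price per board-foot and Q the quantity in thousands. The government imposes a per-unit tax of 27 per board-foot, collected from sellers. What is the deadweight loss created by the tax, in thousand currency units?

Deadweight loss = 810 thousand.

Without the tax, 381 − 5P = 4P + 138 gives 9P = 243, so P* = 27 and Q* = 246.
With the tax collected from sellers, supply shifts: Qs = 4(P − 27) + 138.
Solving gives Q = 186 with buyers paying 39 and sellers receiving 12 (the 27 wedge).
Quantity falls by |ΔQ| = |246 − 186| = 60.
DWL = ½ · t · |ΔQ| = ½ · 27 · 60 = 810.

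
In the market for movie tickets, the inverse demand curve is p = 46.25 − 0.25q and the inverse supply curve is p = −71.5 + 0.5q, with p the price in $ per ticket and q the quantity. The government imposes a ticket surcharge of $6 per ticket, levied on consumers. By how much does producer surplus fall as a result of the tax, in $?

Rewrite in direct form: qd = 185 − 4p and qs = 2p + 143.
Before the tax: set 185 − 4p = 2p + 143 → p* = $7, q* = 157.
With the tax collected from consumers, demand (in seller-price terms) shifts: qd = 185 − 4(p + 6).
New equilibrium: consumers pay $9, producers receive $3, q = 149. (Wedge: pb − ps = 6.)
ΔPS is the trapezoid between Q = 149 and Q = 157 of height $4: ½ · (157 + 149) · 4 = $612.

Producer surplus falls by $612.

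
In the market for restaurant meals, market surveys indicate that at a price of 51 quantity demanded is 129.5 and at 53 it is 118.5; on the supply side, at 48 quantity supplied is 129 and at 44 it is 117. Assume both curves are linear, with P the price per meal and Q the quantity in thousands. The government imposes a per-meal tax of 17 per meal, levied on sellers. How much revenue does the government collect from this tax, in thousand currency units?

Demand slope: (118.5 − 129.5)/(53 − 51) = -5.5, so Qd = 410 − 5.5P.
Supply slope: (117 − 129)/(44 − 48) = 3, so Qs = 3P − 15.
Without the tax, 410 − 5.5P = 3P − 15 gives 8.5P = 425, so P* = 50 and Q* = 135.
With the tax collected from sellers, supply shifts: Qs = 3(P − 17) − 15.
Solving gives Q = 102 with buyers paying 56 and sellers receiving 39 (the 17 wedge).
Revenue = t · Q = 17 · 102 = 1734.

Tax revenue = 1734 thousand.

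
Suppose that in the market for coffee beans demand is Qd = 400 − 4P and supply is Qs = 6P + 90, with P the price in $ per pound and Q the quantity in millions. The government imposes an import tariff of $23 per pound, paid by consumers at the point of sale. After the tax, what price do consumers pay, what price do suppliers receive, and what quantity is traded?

Without the tax, 400 − 4P = 6P + 90 gives 10P = 310, so P* = $31 and Q* = 276.
With the tax collected from consumers, demand (in seller-price terms) shifts: Qd = 400 − 4(P + 23).
Solving gives Q = 220.8 with consumers paying $44.8 and suppliers receiving $21.8 (the $23 wedge).

Consumers pay $44.8; suppliers receive $21.8; quantity = 220.8.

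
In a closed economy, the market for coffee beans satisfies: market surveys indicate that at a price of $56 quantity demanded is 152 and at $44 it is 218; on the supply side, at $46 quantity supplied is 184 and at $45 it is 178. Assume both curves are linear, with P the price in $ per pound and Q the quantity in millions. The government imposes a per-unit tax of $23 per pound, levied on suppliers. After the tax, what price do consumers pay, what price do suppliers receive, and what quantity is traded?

Demand slope: (218 − 152)/(44 − 56) = -5.5, so Qd = 460 − 5.5P.
Supply slope: (178 − 184)/(45 − 46) = 6, so Qs = 6P − 92.
Before the tax: set 460 − 5.5P = 6P − 92 → P* = $48, Q* = 196.
With the tax collected from suppliers, supply shifts: Qs = 6(P − 23) − 92.
Solving gives Q = 130 with consumers paying $60 and suppliers receiving $37 (the $23 wedge).
The less price-elastic side of the market bears the larger share of a per-unit tax.

Consumers pay $60; suppliers receive $37; quantity = 130.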